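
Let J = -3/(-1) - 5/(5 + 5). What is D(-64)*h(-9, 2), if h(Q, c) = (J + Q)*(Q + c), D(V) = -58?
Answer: -2639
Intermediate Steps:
J = 5/2 (J = -3*(-1) - 5/10 = 3 - 5*⅒ = 3 - ½ = 5/2 ≈ 2.5000)
h(Q, c) = (5/2 + Q)*(Q + c)
D(-64)*h(-9, 2) = -58*((-9)² + (5/2)*(-9) + (5/2)*2 - 9*2) = -58*(81 - 45/2 + 5 - 18) = -58*91/2 = -2639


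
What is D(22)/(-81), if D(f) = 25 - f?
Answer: -1/27 ≈ -0.037037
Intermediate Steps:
D(22)/(-81) = (25 - 1*22)/(-81) = (25 - 22)*(-1/81) = 3*(-1/81) = -1/27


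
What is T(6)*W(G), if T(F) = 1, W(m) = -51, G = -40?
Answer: -51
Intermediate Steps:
T(6)*W(G) = 1*(-51) = -51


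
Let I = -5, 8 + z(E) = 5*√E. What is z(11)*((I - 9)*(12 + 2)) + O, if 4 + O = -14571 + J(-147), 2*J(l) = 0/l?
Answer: -13007 - 980*√11 ≈ -16257.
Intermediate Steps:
z(E) = -8 + 5*√E
J(l) = 0 (J(l) = (0/l)/2 = (½)*0 = 0)
O = -14575 (O = -4 + (-14571 + 0) = -4 - 14571 = -14575)
z(11)*((I - 9)*(12 + 2)) + O = (-8 + 5*√11)*((-5 - 9)*(12 + 2)) - 14575 = (-8 + 5*√11)*(-14*14) - 14575 = (-8 + 5*√11)*(-196) - 14575 = (1568 - 980*√11) - 14575 = -13007 - 980*√11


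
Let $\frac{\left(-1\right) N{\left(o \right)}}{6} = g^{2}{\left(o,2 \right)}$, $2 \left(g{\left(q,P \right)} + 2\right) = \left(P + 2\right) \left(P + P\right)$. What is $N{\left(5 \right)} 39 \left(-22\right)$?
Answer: $185328$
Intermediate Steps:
$g{\left(q,P \right)} = -2 + P \left(2 + P\right)$ ($g{\left(q,P \right)} = -2 + \frac{\left(P + 2\right) \left(P + P\right)}{2} = -2 + \frac{\left(2 + P\right) 2 P}{2} = -2 + \frac{2 P \left(2 + P\right)}{2} = -2 + P \left(2 + P\right)$)
$N{\left(o \right)} = -216$ ($N{\left(o \right)} = - 6 \left(-2 + 2^{2} + 2 \cdot 2\right)^{2} = - 6 \left(-2 + 4 + 4\right)^{2} = - 6 \cdot 6^{2} = \left(-6\right) 36 = -216$)
$N{\left(5 \right)} 39 \left(-22\right) = \left(-216\right) 39 \left(-22\right) = \left(-8424\right) \left(-22\right) = 185328$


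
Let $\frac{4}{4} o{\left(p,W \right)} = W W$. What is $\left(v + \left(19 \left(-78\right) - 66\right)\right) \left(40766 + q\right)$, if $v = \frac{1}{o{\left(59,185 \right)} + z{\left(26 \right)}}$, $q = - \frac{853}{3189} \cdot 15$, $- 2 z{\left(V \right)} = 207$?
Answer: $- \frac{653912497139838}{10363187} \approx -6.31 \cdot 10^{7}$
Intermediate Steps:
$z{\left(V \right)} = - \frac{207}{2}$ ($z{\left(V \right)} = \left(- \frac{1}{2}\right) 207 = - \frac{207}{2}$)
$q = - \frac{4265}{1063}$ ($q = \left(-853\right) \frac{1}{3189} \cdot 15 = \left(- \frac{853}{3189}\right) 15 = - \frac{4265}{1063} \approx -4.0122$)
$o{\left(p,W \right)} = W^{2}$ ($o{\left(p,W \right)} = W W = W^{2}$)
$v = \frac{2}{68243}$ ($v = \frac{1}{185^{2} - \frac{207}{2}} = \frac{1}{34225 - \frac{207}{2}} = \frac{1}{\frac{68243}{2}} = \frac{2}{68243} \approx 2.9307 \cdot 10^{-5}$)
$\left(v + \left(19 \left(-78\right) - 66\right)\right) \left(40766 + q\right) = \left(\frac{2}{68243} + \left(19 \left(-78\right) - 66\right)\right) \left(40766 - \frac{4265}{1063}\right) = \left(\frac{2}{68243} - 1548\right) \frac{43329993}{1063} = \left(- \frac{105640162}{68243}\right) \frac{43329993}{1063} = - \frac{653912497139838}{10363187}$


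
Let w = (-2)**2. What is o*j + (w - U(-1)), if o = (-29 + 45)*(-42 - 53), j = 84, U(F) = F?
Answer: -127675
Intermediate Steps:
o = -1520 (o = 16*(-95) = -1520)
w = 4
o*j + (w - U(-1)) = -1520*84 + (4 - 1*(-1)) = -127680 + (4 + 1) = -127680 + 5 = -127675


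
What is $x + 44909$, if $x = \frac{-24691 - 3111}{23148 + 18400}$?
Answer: $\frac{932925665}{20774} \approx 44908.0$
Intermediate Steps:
$x = - \frac{13901}{20774}$ ($x = - \frac{27802}{41548} = \left(-27802\right) \frac{1}{41548} = - \frac{13901}{20774} \approx -0.66915$)
$x + 44909 = - \frac{13901}{20774} + 44909 = \frac{932925665}{20774}$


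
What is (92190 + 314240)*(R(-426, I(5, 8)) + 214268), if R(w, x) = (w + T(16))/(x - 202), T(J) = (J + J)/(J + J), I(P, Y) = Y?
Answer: 87085833615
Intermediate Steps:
T(J) = 1 (T(J) = (2*J)/((2*J)) = (2*J)*(1/(2*J)) = 1)
R(w, x) = (1 + w)/(-202 + x) (R(w, x) = (w + 1)/(x - 202) = (1 + w)/(-202 + x))
(92190 + 314240)*(R(-426, I(5, 8)) + 214268) = (92190 + 314240)*((1 - 426)/(-202 + 8) + 214268) = 406430*(-425/(-194) + 214268) = 406430*(-1/194*(-425) + 214268) = 406430*(425/194 + 214268) = 406430*(41568417/194) = 87085833615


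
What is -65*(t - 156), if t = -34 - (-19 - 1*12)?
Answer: 10335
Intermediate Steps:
t = -3 (t = -34 - (-19 - 12) = -34 - 1*(-31) = -34 + 31 = -3)
-65*(t - 156) = -65*(-3 - 156) = -65*(-159) = 10335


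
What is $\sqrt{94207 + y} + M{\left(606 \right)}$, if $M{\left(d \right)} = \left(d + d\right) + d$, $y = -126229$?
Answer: $1818 + 3 i \sqrt{3558} \approx 1818.0 + 178.95 i$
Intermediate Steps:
$M{\left(d \right)} = 3 d$ ($M{\left(d \right)} = 2 d + d = 3 d$)
$\sqrt{94207 + y} + M{\left(606 \right)} = \sqrt{94207 - 126229} + 3 \cdot 606 = \sqrt{-32022} + 1818 = 3 i \sqrt{3558} + 1818 = 1818 + 3 i \sqrt{3558}$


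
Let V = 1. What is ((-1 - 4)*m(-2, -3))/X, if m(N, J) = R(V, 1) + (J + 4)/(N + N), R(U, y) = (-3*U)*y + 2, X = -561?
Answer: -25/2244 ≈ -0.011141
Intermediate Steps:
R(U, y) = 2 - 3*U*y (R(U, y) = -3*U*y + 2 = 2 - 3*U*y)
m(N, J) = -1 + (4 + J)/(2*N) (m(N, J) = (2 - 3*1*1) + (J + 4)/(N + N) = (2 - 3) + (4 + J)/((2*N)) = -1 + (4 + J)*(1/(2*N)) = -1 + (4 + J)/(2*N))
((-1 - 4)*m(-2, -3))/X = ((-1 - 4)*((2 + (½)*(-3) - 1*(-2))/(-2)))/(-561) = -(-5)*(2 - 3/2 + 2)/2*(-1/561) = -(-5)*5/(2*2)*(-1/561) = -5*(-5/4)*(-1/561) = (25/4)*(-1/561) = -25/2244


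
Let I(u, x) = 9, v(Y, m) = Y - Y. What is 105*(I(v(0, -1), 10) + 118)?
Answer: 13335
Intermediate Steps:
v(Y, m) = 0
105*(I(v(0, -1), 10) + 118) = 105*(9 + 118) = 105*127 = 13335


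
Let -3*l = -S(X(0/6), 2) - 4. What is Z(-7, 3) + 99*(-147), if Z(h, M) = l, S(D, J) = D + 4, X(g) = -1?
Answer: -43652/3 ≈ -14551.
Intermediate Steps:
S(D, J) = 4 + D
l = 7/3 (l = -(-(4 - 1) - 4)/3 = -(-1*3 - 4)/3 = -(-3 - 4)/3 = -⅓*(-7) = 7/3 ≈ 2.3333)
Z(h, M) = 7/3
Z(-7, 3) + 99*(-147) = 7/3 + 99*(-147) = 7/3 - 14553 = -43652/3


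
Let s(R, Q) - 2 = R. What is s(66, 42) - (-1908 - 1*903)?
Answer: 2879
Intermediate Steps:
s(R, Q) = 2 + R
s(66, 42) - (-1908 - 1*903) = (2 + 66) - (-1908 - 1*903) = 68 - (-1908 - 903) = 68 - 1*(-2811) = 68 + 2811 = 2879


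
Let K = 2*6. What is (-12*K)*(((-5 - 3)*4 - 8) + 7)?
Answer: 4752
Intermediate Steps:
K = 12
(-12*K)*(((-5 - 3)*4 - 8) + 7) = (-12*12)*(((-5 - 3)*4 - 8) + 7) = -144*((-8*4 - 8) + 7) = -144*((-32 - 8) + 7) = -144*(-40 + 7) = -144*(-33) = 4752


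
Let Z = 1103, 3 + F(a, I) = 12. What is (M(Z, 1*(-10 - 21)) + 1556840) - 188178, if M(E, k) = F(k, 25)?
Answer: 1368671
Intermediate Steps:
F(a, I) = 9 (F(a, I) = -3 + 12 = 9)
M(E, k) = 9
(M(Z, 1*(-10 - 21)) + 1556840) - 188178 = (9 + 1556840) - 188178 = 1556849 - 188178 = 1368671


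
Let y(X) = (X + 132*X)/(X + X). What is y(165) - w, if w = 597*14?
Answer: -16583/2 ≈ -8291.5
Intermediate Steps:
y(X) = 133/2 (y(X) = (133*X)/((2*X)) = (133*X)*(1/(2*X)) = 133/2)
w = 8358
y(165) - w = 133/2 - 1*8358 = 133/2 - 8358 = -16583/2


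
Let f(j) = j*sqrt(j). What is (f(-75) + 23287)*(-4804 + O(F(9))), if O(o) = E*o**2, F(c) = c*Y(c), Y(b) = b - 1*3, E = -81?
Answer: -5612167000 + 90375000*I*sqrt(3) ≈ -5.6122e+9 + 1.5653e+8*I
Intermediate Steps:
Y(b) = -3 + b (Y(b) = b - 3 = -3 + b)
F(c) = c*(-3 + c)
O(o) = -81*o**2
f(j) = j**(3/2)
(f(-75) + 23287)*(-4804 + O(F(9))) = ((-75)**(3/2) + 23287)*(-4804 - 81*81*(-3 + 9)**2) = (-375*I*sqrt(3) + 23287)*(-4804 - 81*(9*6)**2) = (23287 - 375*I*sqrt(3))*(-4804 - 81*54**2) = (23287 - 375*I*sqrt(3))*(-4804 - 81*2916) = (23287 - 375*I*sqrt(3))*(-4804 - 236196) = (23287 - 375*I*sqrt(3))*(-241000) = -5612167000 + 90375000*I*sqrt(3)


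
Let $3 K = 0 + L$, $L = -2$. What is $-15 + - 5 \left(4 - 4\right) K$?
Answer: $-15$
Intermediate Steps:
$K = - \frac{2}{3}$ ($K = \frac{0 - 2}{3} = \frac{1}{3} \left(-2\right) = - \frac{2}{3} \approx -0.66667$)
$-15 + - 5 \left(4 - 4\right) K = -15 + - 5 \left(4 - 4\right) \left(- \frac{2}{3}\right) = -15 + \left(-5\right) 0 \left(- \frac{2}{3}\right) = -15 + 0 \left(- \frac{2}{3}\right) = -15 + 0 = -15$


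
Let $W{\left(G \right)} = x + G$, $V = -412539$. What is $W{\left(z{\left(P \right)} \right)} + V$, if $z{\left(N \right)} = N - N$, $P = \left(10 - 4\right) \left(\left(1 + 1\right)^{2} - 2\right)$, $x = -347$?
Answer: $-412886$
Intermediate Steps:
$P = 12$ ($P = 6 \left(2^{2} - 2\right) = 6 \left(4 - 2\right) = 6 \cdot 2 = 12$)
$z{\left(N \right)} = 0$
$W{\left(G \right)} = -347 + G$
$W{\left(z{\left(P \right)} \right)} + V = \left(-347 + 0\right) - 412539 = -347 - 412539 = -412886$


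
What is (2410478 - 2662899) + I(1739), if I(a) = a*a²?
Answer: 5258693998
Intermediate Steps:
I(a) = a³
(2410478 - 2662899) + I(1739) = (2410478 - 2662899) + 1739³ = -252421 + 5258946419 = 5258693998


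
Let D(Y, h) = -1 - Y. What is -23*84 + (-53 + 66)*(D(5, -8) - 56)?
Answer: -2738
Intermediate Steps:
-23*84 + (-53 + 66)*(D(5, -8) - 56) = -23*84 + (-53 + 66)*((-1 - 1*5) - 56) = -1932 + 13*((-1 - 5) - 56) = -1932 + 13*(-6 - 56) = -1932 + 13*(-62) = -1932 - 806 = -2738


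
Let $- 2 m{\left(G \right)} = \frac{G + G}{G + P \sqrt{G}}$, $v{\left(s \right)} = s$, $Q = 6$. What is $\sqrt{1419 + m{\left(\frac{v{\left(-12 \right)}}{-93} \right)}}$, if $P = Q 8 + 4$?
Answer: $\frac{\sqrt{1418 + 36894 \sqrt{31}}}{\sqrt{1 + 26 \sqrt{31}}} \approx 37.67$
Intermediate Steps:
$P = 52$ ($P = 6 \cdot 8 + 4 = 48 + 4 = 52$)
$m{\left(G \right)} = - \frac{G}{G + 52 \sqrt{G}}$ ($m{\left(G \right)} = - \frac{\left(G + G\right) \frac{1}{G + 52 \sqrt{G}}}{2} = - \frac{2 G \frac{1}{G + 52 \sqrt{G}}}{2} = - \frac{G}{G + 52 \sqrt{G}}$)
$\sqrt{1419 + m{\left(\frac{v{\left(-12 \right)}}{-93} \right)}} = \sqrt{1419 - \frac{\left(-12\right) \frac{1}{-93}}{- \frac{12}{-93} + 52 \sqrt{- \frac{12}{-93}}}} = \sqrt{1419 - \frac{\left(-12\right) \left(- \frac{1}{93}\right)}{\left(-12\right) \left(- \frac{1}{93}\right) + 52 \sqrt{\left(-12\right) \left(- \frac{1}{93}\right)}}} = \sqrt{1419 - \frac{4}{31 \left(\frac{4}{31} + 52 \sqrt{\frac{4}{31}}\right)}} = \sqrt{1419 - \frac{4}{31 \left(\frac{4}{31} + 52 \frac{2 \sqrt{31}}{31}\right)}} = \sqrt{1419 - \frac{4}{31 \left(\frac{4}{31} + \frac{104 \sqrt{31}}{31}\right)}}$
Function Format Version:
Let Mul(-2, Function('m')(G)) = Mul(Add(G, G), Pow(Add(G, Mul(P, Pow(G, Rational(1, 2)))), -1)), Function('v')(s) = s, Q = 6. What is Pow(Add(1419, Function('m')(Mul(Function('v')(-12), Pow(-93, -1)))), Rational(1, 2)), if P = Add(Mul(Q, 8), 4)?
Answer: Mul(Pow(Add(1, Mul(26, Pow(31, Rational(1, 2)))), Rational(-1, 2)), Pow(Add(1418, Mul(36894, Pow(31, Rational(1, 2)))), Rational(1, 2))) ≈ 37.670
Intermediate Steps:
P = 52 (P = Add(Mul(6, 8), 4) = Add(48, 4) = 52)
Function('m')(G) = Mul(-1, G, Pow(Add(G, Mul(52, Pow(G, Rational(1, 2)))), -1)) (Function('m')(G) = Mul(Rational(-1, 2), Mul(Add(G, G), Pow(Add(G, Mul(52, Pow(G, Rational(1, 2)))), -1))) = Mul(Rational(-1, 2), Mul(Mul(2, G), Pow(Add(G, Mul(52, Pow(G, Rational(1, 2)))), -1))) = Mul(Rational(-1, 2), Mul(2, G, Pow(Add(G, Mul(52, Pow(G, Rational(1, 2)))), -1))) = Mul(-1, G, Pow(Add(G, Mul(52, Pow(G, Rational(1, 2)))), -1)))
Pow(Add(1419, Function('m')(Mul(Function('v')(-12), Pow(-93, -1)))), Rational(1, 2)) = Pow(Add(1419, Mul(-1, Mul(-12, Pow(-93, -1)), Pow(Add(Mul(-12, Pow(-93, -1)), Mul(52, Pow(Mul(-12, Pow(-93, -1)), Rational(1, 2)))), -1))), Rational(1, 2)) = Pow(Add(1419, Mul(-1, Mul(-12, Rational(-1, 93)), Pow(Add(Mul(-12, Rational(-1, 93)), Mul(52, Pow(Mul(-12, Rational(-1, 93)), Rational(1, 2)))), -1))), Rational(1, 2)) = Pow(Add(1419, Mul(-1, Rational(4, 31), Pow(Add(Rational(4, 31), Mul(52, Pow(Rational(4, 31), Rational(1, 2)))), -1))), Rational(1, 2)) = Pow(Add(1419, Mul(-1, Rational(4, 31), Pow(Add(Rational(4, 31), Mul(52, Mul(Rational(2, 31), Pow(31, Rational(1, 2))))), -1))), Rational(1, 2)) = Pow(Add(1419, Mul(-1, Rational(4, 31), Pow(Add(Rational(4, 31), Mul(Rational(104, 31), Pow(31, Rational(1, 2)))), -1))), Rational(1, 2)) = Pow(Add(1419, Mul(Rational(-4, 31), Pow(Add(Rational(4, 31), Mul(Rational(104, 31), Pow(31, Rational(1, 2)))), -1))), Rational(1, 2))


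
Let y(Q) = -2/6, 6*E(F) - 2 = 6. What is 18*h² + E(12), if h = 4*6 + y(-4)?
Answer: 30250/3 ≈ 10083.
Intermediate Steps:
E(F) = 4/3 (E(F) = ⅓ + (⅙)*6 = ⅓ + 1 = 4/3)
y(Q) = -⅓ (y(Q) = -2*⅙ = -⅓)
h = 71/3 (h = 4*6 - ⅓ = 24 - ⅓ = 71/3 ≈ 23.667)
18*h² + E(12) = 18*(71/3)² + 4/3 = 18*(5041/9) + 4/3 = 10082 + 4/3 = 30250/3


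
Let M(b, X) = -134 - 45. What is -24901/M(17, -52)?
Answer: 24901/179 ≈ 139.11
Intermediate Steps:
M(b, X) = -179
-24901/M(17, -52) = -24901/(-179) = -24901*(-1/179) = 24901/179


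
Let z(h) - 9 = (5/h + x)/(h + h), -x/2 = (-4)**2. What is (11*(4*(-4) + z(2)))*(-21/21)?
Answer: 1265/8 ≈ 158.13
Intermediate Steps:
x = -32 (x = -2*(-4)**2 = -2*16 = -32)
z(h) = 9 + (-32 + 5/h)/(2*h) (z(h) = 9 + (5/h - 32)/(h + h) = 9 + (-32 + 5/h)/((2*h)) = 9 + (-32 + 5/h)*(1/(2*h)) = 9 + (-32 + 5/h)/(2*h))
(11*(4*(-4) + z(2)))*(-21/21) = (11*(4*(-4) + (9 - 16/2 + (5/2)/2**2)))*(-21/21) = (11*(-16 + (9 - 16*1/2 + (5/2)*(1/4))))*(-21*1/21) = (11*(-16 + (9 - 8 + 5/8)))*(-1) = (11*(-16 + 13/8))*(-1) = (11*(-115/8))*(-1) = -1265/8*(-1) = 1265/8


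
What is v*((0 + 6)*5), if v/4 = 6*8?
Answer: 5760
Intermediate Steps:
v = 192 (v = 4*(6*8) = 4*48 = 192)
v*((0 + 6)*5) = 192*((0 + 6)*5) = 192*(6*5) = 192*30 = 5760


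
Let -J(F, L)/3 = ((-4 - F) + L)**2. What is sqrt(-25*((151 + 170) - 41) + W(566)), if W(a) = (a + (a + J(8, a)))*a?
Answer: 2*I*sqrt(130127414) ≈ 22815.0*I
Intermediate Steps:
J(F, L) = -3*(-4 + L - F)**2 (J(F, L) = -3*((-4 - F) + L)**2 = -3*(-4 + L - F)**2)
W(a) = a*(-3*(12 - a)**2 + 2*a) (W(a) = (a + (a - 3*(4 + 8 - a)**2))*a = (a + (a - 3*(12 - a)**2))*a = (-3*(12 - a)**2 + 2*a)*a = a*(-3*(12 - a)**2 + 2*a))
sqrt(-25*((151 + 170) - 41) + W(566)) = sqrt(-25*((151 + 170) - 41) + 566*(-3*(12 - 1*566)**2 + 2*566)) = sqrt(-25*(321 - 41) + 566*(-3*(12 - 566)**2 + 1132)) = sqrt(-25*280 + 566*(-3*(-554)**2 + 1132)) = sqrt(-7000 + 566*(-3*306916 + 1132)) = sqrt(-7000 + 566*(-920748 + 1132)) = sqrt(-7000 + 566*(-919616)) = sqrt(-7000 - 520502656) = sqrt(-520509656) = 2*I*sqrt(130127414)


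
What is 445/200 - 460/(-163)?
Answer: 32907/6520 ≈ 5.0471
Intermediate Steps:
445/200 - 460/(-163) = 445*(1/200) - 460*(-1/163) = 89/40 + 460/163 = 32907/6520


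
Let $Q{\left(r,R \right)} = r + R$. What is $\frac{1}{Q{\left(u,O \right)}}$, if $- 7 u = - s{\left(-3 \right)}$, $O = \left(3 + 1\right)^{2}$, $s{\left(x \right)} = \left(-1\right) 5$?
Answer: $\frac{7}{107} \approx 0.065421$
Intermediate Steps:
$s{\left(x \right)} = -5$
$O = 16$ ($O = 4^{2} = 16$)
$u = - \frac{5}{7}$ ($u = - \frac{\left(-1\right) \left(-5\right)}{7} = \left(- \frac{1}{7}\right) 5 = - \frac{5}{7} \approx -0.71429$)
$Q{\left(r,R \right)} = R + r$
$\frac{1}{Q{\left(u,O \right)}} = \frac{1}{16 - \frac{5}{7}} = \frac{1}{\frac{107}{7}} = \frac{7}{107}$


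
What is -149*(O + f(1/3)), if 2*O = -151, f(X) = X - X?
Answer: 22499/2 ≈ 11250.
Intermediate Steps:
f(X) = 0
O = -151/2 (O = (½)*(-151) = -151/2 ≈ -75.500)
-149*(O + f(1/3)) = -149*(-151/2 + 0) = -149*(-151/2) = 22499/2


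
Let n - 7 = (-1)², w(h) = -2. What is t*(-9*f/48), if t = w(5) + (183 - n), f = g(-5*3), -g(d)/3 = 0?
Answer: 0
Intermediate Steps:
g(d) = 0 (g(d) = -3*0 = 0)
f = 0
n = 8 (n = 7 + (-1)² = 7 + 1 = 8)
t = 173 (t = -2 + (183 - 1*8) = -2 + (183 - 8) = -2 + 175 = 173)
t*(-9*f/48) = 173*(-9*0/48) = 173*(0*(1/48)) = 173*0 = 0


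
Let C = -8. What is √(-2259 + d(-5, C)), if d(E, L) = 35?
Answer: 4*I*√139 ≈ 47.159*I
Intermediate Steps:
√(-2259 + d(-5, C)) = √(-2259 + 35) = √(-2224) = 4*I*√139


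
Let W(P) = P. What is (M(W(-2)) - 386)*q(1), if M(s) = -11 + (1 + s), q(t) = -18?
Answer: 7164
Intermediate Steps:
M(s) = -10 + s
(M(W(-2)) - 386)*q(1) = ((-10 - 2) - 386)*(-18) = (-12 - 386)*(-18) = -398*(-18) = 7164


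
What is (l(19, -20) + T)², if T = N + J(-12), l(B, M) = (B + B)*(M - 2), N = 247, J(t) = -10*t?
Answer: 219961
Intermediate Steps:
l(B, M) = 2*B*(-2 + M) (l(B, M) = (2*B)*(-2 + M) = 2*B*(-2 + M))
T = 367 (T = 247 - 10*(-12) = 247 + 120 = 367)
(l(19, -20) + T)² = (2*19*(-2 - 20) + 367)² = (2*19*(-22) + 367)² = (-836 + 367)² = (-469)² = 219961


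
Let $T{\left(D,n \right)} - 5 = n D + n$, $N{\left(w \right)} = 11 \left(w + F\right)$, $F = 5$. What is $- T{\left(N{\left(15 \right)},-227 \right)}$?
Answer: $50162$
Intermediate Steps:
$N{\left(w \right)} = 55 + 11 w$ ($N{\left(w \right)} = 11 \left(w + 5\right) = 11 \left(5 + w\right) = 55 + 11 w$)
$T{\left(D,n \right)} = 5 + n + D n$ ($T{\left(D,n \right)} = 5 + \left(n D + n\right) = 5 + \left(D n + n\right) = 5 + \left(n + D n\right) = 5 + n + D n$)
$- T{\left(N{\left(15 \right)},-227 \right)} = - (5 - 227 + \left(55 + 11 \cdot 15\right) \left(-227\right)) = - (5 - 227 + \left(55 + 165\right) \left(-227\right)) = - (5 - 227 + 220 \left(-227\right)) = - (5 - 227 - 49940) = \left(-1\right) \left(-50162\right) = 50162$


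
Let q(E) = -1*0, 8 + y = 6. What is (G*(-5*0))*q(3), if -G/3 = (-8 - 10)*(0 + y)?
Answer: 0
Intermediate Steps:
y = -2 (y = -8 + 6 = -2)
G = -108 (G = -3*(-8 - 10)*(0 - 2) = -(-54)*(-2) = -3*36 = -108)
q(E) = 0
(G*(-5*0))*q(3) = -(-540)*0*0 = -108*0*0 = 0*0 = 0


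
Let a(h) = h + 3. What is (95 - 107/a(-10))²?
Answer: 595984/49 ≈ 12163.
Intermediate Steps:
a(h) = 3 + h
(95 - 107/a(-10))² = (95 - 107/(3 - 10))² = (95 - 107/(-7))² = (95 - 107*(-⅐))² = (95 + 107/7)² = (772/7)² = 595984/49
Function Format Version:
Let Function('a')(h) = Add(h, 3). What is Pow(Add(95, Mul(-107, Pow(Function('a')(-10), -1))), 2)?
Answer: Rational(595984, 49) ≈ 12163.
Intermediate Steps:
Function('a')(h) = Add(3, h)
Pow(Add(95, Mul(-107, Pow(Function('a')(-10), -1))), 2) = Pow(Add(95, Mul(-107, Pow(Add(3, -10), -1))), 2) = Pow(Add(95, Mul(-107, Pow(-7, -1))), 2) = Pow(Add(95, Mul(-107, Rational(-1, 7))), 2) = Pow(Add(95, Rational(107, 7)), 2) = Pow(Rational(772, 7), 2) = Rational(595984, 49)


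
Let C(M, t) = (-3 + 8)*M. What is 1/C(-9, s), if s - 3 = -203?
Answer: -1/45 ≈ -0.022222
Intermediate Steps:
s = -200 (s = 3 - 203 = -200)
C(M, t) = 5*M
1/C(-9, s) = 1/(5*(-9)) = 1/(-45) = -1/45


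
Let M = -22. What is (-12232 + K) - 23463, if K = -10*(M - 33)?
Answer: -35145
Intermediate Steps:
K = 550 (K = -10*(-22 - 33) = -10*(-55) = 550)
(-12232 + K) - 23463 = (-12232 + 550) - 23463 = -11682 - 23463 = -35145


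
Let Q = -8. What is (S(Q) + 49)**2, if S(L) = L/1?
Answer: 1681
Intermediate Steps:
S(L) = L (S(L) = L*1 = L)
(S(Q) + 49)**2 = (-8 + 49)**2 = 41**2 = 1681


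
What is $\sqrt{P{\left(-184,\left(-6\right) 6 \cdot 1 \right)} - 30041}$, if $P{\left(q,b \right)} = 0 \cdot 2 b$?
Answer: $i \sqrt{30041} \approx 173.32 i$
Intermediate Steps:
$P{\left(q,b \right)} = 0$ ($P{\left(q,b \right)} = 0 b = 0$)
$\sqrt{P{\left(-184,\left(-6\right) 6 \cdot 1 \right)} - 30041} = \sqrt{0 - 30041} = \sqrt{-30041} = i \sqrt{30041}$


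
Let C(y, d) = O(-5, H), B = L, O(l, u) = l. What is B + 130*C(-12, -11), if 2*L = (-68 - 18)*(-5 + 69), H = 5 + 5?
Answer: -3402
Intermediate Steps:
H = 10
L = -2752 (L = ((-68 - 18)*(-5 + 69))/2 = (-86*64)/2 = (½)*(-5504) = -2752)
B = -2752
C(y, d) = -5
B + 130*C(-12, -11) = -2752 + 130*(-5) = -2752 - 650 = -3402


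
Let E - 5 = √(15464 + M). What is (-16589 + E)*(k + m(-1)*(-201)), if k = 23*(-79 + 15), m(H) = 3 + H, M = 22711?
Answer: 31078416 - 9370*√1527 ≈ 3.0712e+7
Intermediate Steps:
E = 5 + 5*√1527 (E = 5 + √(15464 + 22711) = 5 + √38175 = 5 + 5*√1527 ≈ 200.38)
k = -1472 (k = 23*(-64) = -1472)
(-16589 + E)*(k + m(-1)*(-201)) = (-16589 + (5 + 5*√1527))*(-1472 + (3 - 1)*(-201)) = (-16584 + 5*√1527)*(-1472 + 2*(-201)) = (-16584 + 5*√1527)*(-1472 - 402) = (-16584 + 5*√1527)*(-1874) = 31078416 - 9370*√1527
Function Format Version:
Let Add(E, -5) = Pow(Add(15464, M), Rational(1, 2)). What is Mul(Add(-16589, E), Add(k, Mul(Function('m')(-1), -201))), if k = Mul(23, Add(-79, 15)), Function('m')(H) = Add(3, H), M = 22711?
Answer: Add(31078416, Mul(-9370, Pow(1527, Rational(1, 2)))) ≈ 3.0712e+7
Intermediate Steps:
E = Add(5, Mul(5, Pow(1527, Rational(1, 2)))) (E = Add(5, Pow(Add(15464, 22711), Rational(1, 2))) = Add(5, Pow(38175, Rational(1, 2))) = Add(5, Mul(5, Pow(1527, Rational(1, 2)))) ≈ 200.38)
k = -1472 (k = Mul(23, -64) = -1472)
Mul(Add(-16589, E), Add(k, Mul(Function('m')(-1), -201))) = Mul(Add(-16589, Add(5, Mul(5, Pow(1527, Rational(1, 2))))), Add(-1472, Mul(Add(3, -1), -201))) = Mul(Add(-16584, Mul(5, Pow(1527, Rational(1, 2)))), Add(-1472, Mul(2, -201))) = Mul(Add(-16584, Mul(5, Pow(1527, Rational(1, 2)))), Add(-1472, -402)) = Mul(Add(-16584, Mul(5, Pow(1527, Rational(1, 2)))), -1874) = Add(31078416, Mul(-9370, Pow(1527, Rational(1, 2))))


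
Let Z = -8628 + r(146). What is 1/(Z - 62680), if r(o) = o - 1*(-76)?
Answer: -1/71086 ≈ -1.4067e-5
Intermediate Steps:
r(o) = 76 + o (r(o) = o + 76 = 76 + o)
Z = -8406 (Z = -8628 + (76 + 146) = -8628 + 222 = -8406)
1/(Z - 62680) = 1/(-8406 - 62680) = 1/(-71086) = -1/71086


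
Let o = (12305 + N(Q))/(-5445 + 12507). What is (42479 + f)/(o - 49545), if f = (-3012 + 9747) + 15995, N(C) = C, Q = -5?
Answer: -76750993/58312415 ≈ -1.3162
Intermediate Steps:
f = 22730 (f = 6735 + 15995 = 22730)
o = 2050/1177 (o = (12305 - 5)/(-5445 + 12507) = 12300/7062 = 12300*(1/7062) = 2050/1177 ≈ 1.7417)
(42479 + f)/(o - 49545) = (42479 + 22730)/(2050/1177 - 49545) = 65209/(-58312415/1177) = 65209*(-1177/58312415) = -76750993/58312415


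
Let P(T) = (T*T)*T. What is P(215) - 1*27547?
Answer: 9910828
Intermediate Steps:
P(T) = T³ (P(T) = T²*T = T³)
P(215) - 1*27547 = 215³ - 1*27547 = 9938375 - 27547 = 9910828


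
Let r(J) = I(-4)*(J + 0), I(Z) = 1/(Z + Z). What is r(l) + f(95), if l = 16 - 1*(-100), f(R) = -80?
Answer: -189/2 ≈ -94.500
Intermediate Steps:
I(Z) = 1/(2*Z)
l = 116 (l = 16 + 100 = 116)
r(J) = -J/8 (r(J) = ((½)/(-4))*(J + 0) = ((½)*(-¼))*J = -J/8)
r(l) + f(95) = -⅛*116 - 80 = -29/2 - 80 = -189/2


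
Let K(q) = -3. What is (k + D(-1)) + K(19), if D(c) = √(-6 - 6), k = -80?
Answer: -83 + 2*I*√3 ≈ -83.0 + 3.4641*I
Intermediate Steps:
D(c) = 2*I*√3 (D(c) = √(-12) = 2*I*√3)
(k + D(-1)) + K(19) = (-80 + 2*I*√3) - 3 = -83 + 2*I*√3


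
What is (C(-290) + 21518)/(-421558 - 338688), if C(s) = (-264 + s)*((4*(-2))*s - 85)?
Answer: 608336/380123 ≈ 1.6004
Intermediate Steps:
C(s) = (-264 + s)*(-85 - 8*s) (C(s) = (-264 + s)*(-8*s - 85) = (-264 + s)*(-85 - 8*s))
(C(-290) + 21518)/(-421558 - 338688) = ((22440 - 8*(-290)² + 2027*(-290)) + 21518)/(-421558 - 338688) = ((22440 - 8*84100 - 587830) + 21518)/(-760246) = ((22440 - 672800 - 587830) + 21518)*(-1/760246) = (-1238190 + 21518)*(-1/760246) = -1216672*(-1/760246) = 608336/380123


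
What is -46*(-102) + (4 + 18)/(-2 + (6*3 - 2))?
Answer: 32855/7 ≈ 4693.6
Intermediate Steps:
-46*(-102) + (4 + 18)/(-2 + (6*3 - 2)) = 4692 + 22/(-2 + (18 - 2)) = 4692 + 22/(-2 + 16) = 4692 + 22/14 = 4692 + 22*(1/14) = 4692 + 11/7 = 32855/7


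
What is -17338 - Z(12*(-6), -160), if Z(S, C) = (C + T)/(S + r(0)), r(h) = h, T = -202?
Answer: -624349/36 ≈ -17343.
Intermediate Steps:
Z(S, C) = (-202 + C)/S (Z(S, C) = (C - 202)/(S + 0) = (-202 + C)/S)
-17338 - Z(12*(-6), -160) = -17338 - (-202 - 160)/(12*(-6)) = -17338 - (-362)/(-72) = -17338 - (-1)*(-362)/72 = -17338 - 1*181/36 = -17338 - 181/36 = -624349/36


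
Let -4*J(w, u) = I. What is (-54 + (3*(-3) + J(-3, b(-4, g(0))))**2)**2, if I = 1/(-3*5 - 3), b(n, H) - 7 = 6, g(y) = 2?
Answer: 19230200929/26873856 ≈ 715.57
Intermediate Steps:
b(n, H) = 13 (b(n, H) = 7 + 6 = 13)
I = -1/18 (I = 1/(-15 - 3) = 1/(-18) = -1/18 ≈ -0.055556)
J(w, u) = 1/72 (J(w, u) = -1/4*(-1/18) = 1/72)
(-54 + (3*(-3) + J(-3, b(-4, g(0))))**2)**2 = (-54 + (3*(-3) + 1/72)**2)**2 = (-54 + (-9 + 1/72)**2)**2 = (-54 + (-647/72)**2)**2 = (-54 + 418609/5184)**2 = (138673/5184)**2 = 19230200929/26873856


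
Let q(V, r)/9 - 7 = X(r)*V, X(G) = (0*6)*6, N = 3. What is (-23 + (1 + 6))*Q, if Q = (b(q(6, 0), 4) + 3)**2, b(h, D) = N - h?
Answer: -51984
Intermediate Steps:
X(G) = 0 (X(G) = 0*6 = 0)
q(V, r) = 63 (q(V, r) = 63 + 9*(0*V) = 63 + 9*0 = 63 + 0 = 63)
b(h, D) = 3 - h
Q = 3249 (Q = ((3 - 1*63) + 3)**2 = ((3 - 63) + 3)**2 = (-60 + 3)**2 = (-57)**2 = 3249)
(-23 + (1 + 6))*Q = (-23 + (1 + 6))*3249 = (-23 + 7)*3249 = -16*3249 = -51984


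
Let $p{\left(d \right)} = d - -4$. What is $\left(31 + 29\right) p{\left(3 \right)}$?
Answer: $420$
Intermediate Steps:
$p{\left(d \right)} = 4 + d$ ($p{\left(d \right)} = d + 4 = 4 + d$)
$\left(31 + 29\right) p{\left(3 \right)} = \left(31 + 29\right) \left(4 + 3\right) = 60 \cdot 7 = 420$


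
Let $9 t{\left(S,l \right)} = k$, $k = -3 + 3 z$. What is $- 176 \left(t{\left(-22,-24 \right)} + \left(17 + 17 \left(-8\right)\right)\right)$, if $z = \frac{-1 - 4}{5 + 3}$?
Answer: $\frac{63118}{3} \approx 21039.0$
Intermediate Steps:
$z = - \frac{5}{8} \approx -0.625$
$k = - \frac{39}{8}$ ($k = -3 + 3 \left(- \frac{5}{8}\right) = -3 - \frac{15}{8} = - \frac{39}{8} \approx -4.875$)
$t{\left(S,l \right)} = - \frac{13}{24}$ ($t{\left(S,l \right)} = \frac{1}{9} \left(- \frac{39}{8}\right) = - \frac{13}{24}$)
$- 176 \left(t{\left(-22,-24 \right)} + \left(17 + 17 \left(-8\right)\right)\right) = - 176 \left(- \frac{13}{24} + \left(17 + 17 \left(-8\right)\right)\right) = - 176 \left(- \frac{13}{24} + \left(17 - 136\right)\right) = - 176 \left(- \frac{13}{24} - 119\right) = \left(-176\right) \left(- \frac{2869}{24}\right) = \frac{63118}{3}$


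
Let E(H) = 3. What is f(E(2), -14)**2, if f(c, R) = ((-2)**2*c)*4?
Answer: 2304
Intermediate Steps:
f(c, R) = 16*c (f(c, R) = (4*c)*4 = 16*c)
f(E(2), -14)**2 = (16*3)**2 = 48**2 = 2304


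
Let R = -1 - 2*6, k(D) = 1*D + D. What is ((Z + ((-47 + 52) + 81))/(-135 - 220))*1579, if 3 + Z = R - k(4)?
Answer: -97898/355 ≈ -275.77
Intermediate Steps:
k(D) = 2*D (k(D) = D + D = 2*D)
R = -13 (R = -1 - 12 = -13)
Z = -24 (Z = -3 + (-13 - 2*4) = -3 + (-13 - 1*8) = -3 + (-13 - 8) = -3 - 21 = -24)
((Z + ((-47 + 52) + 81))/(-135 - 220))*1579 = ((-24 + ((-47 + 52) + 81))/(-135 - 220))*1579 = ((-24 + (5 + 81))/(-355))*1579 = ((-24 + 86)*(-1/355))*1579 = (62*(-1/355))*1579 = -62/355*1579 = -97898/355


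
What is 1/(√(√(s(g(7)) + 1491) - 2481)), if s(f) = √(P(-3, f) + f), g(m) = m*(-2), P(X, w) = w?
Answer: (-2481 + √(1491 + 2*I*√7))^(-½) ≈ 3.0e-7 - 0.020235*I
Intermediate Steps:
g(m) = -2*m
s(f) = √2*√f (s(f) = √(f + f) = √(2*f) = √2*√f)
1/(√(√(s(g(7)) + 1491) - 2481)) = 1/(√(√(√2*√(-2*7) + 1491) - 2481)) = 1/(√(√(√2*√(-14) + 1491) - 2481)) = 1/(√(√(√2*(I*√14) + 1491) - 2481)) = 1/(√(√(2*I*√7 + 1491) - 2481)) = 1/(√(√(1491 + 2*I*√7) - 2481)) = 1/(√(-2481 + √(1491 + 2*I*√7))) = (-2481 + √(1491 + 2*I*√7))^(-½)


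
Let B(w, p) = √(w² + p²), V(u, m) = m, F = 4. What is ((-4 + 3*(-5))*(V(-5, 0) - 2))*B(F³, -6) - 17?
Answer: -17 + 76*√1033 ≈ 2425.7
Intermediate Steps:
B(w, p) = √(p² + w²)
((-4 + 3*(-5))*(V(-5, 0) - 2))*B(F³, -6) - 17 = ((-4 + 3*(-5))*(0 - 2))*√((-6)² + (4³)²) - 17 = ((-4 - 15)*(-2))*√(36 + 64²) - 17 = (-19*(-2))*√(36 + 4096) - 17 = 38*√4132 - 17 = 38*(2*√1033) - 17 = 76*√1033 - 17 = -17 + 76*√1033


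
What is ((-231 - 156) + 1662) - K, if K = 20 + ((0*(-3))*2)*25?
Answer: 1255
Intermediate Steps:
K = 20 (K = 20 + (0*2)*25 = 20 + 0*25 = 20 + 0 = 20)
((-231 - 156) + 1662) - K = ((-231 - 156) + 1662) - 1*20 = (-387 + 1662) - 20 = 1275 - 20 = 1255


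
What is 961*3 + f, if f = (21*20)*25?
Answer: 13383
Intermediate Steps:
f = 10500 (f = 420*25 = 10500)
961*3 + f = 961*3 + 10500 = 2883 + 10500 = 13383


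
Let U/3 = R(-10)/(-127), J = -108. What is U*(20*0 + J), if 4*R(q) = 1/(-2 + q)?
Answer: -27/508 ≈ -0.053150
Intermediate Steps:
R(q) = 1/(4*(-2 + q))
U = 1/2032 (U = 3*((1/(4*(-2 - 10)))/(-127)) = 3*(((1/4)/(-12))*(-1/127)) = 3*(((1/4)*(-1/12))*(-1/127)) = 3*(-1/48*(-1/127)) = 3*(1/6096) = 1/2032 ≈ 0.00049213)
U*(20*0 + J) = (20*0 - 108)/2032 = (0 - 108)/2032 = (1/2032)*(-108) = -27/508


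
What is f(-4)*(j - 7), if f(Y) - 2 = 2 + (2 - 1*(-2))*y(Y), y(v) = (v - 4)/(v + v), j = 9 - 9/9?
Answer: 8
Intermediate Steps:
j = 8 (j = 9 + (⅑)*(-9) = 9 - 1 = 8)
y(v) = (-4 + v)/(2*v) (y(v) = (-4 + v)/((2*v)) = (-4 + v)*(1/(2*v)) = (-4 + v)/(2*v))
f(Y) = 4 + 2*(-4 + Y)/Y (f(Y) = 2 + (2 + (2 - 1*(-2))*((-4 + Y)/(2*Y))) = 2 + (2 + (2 + 2)*((-4 + Y)/(2*Y))) = 2 + (2 + 4*((-4 + Y)/(2*Y))) = 2 + (2 + 2*(-4 + Y)/Y) = 4 + 2*(-4 + Y)/Y)
f(-4)*(j - 7) = (6 - 8/(-4))*(8 - 7) = (6 - 8*(-¼))*1 = (6 + 2)*1 = 8*1 = 8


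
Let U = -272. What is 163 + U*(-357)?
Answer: 97267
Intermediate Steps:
163 + U*(-357) = 163 - 272*(-357) = 163 + 97104 = 97267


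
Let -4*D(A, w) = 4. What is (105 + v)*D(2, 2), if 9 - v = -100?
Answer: -214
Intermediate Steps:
v = 109 (v = 9 - 1*(-100) = 9 + 100 = 109)
D(A, w) = -1 (D(A, w) = -¼*4 = -1)
(105 + v)*D(2, 2) = (105 + 109)*(-1) = 214*(-1) = -214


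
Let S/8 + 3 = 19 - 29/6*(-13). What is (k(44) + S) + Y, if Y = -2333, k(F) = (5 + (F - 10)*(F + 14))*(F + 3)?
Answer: 273650/3 ≈ 91217.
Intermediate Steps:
k(F) = (3 + F)*(5 + (-10 + F)*(14 + F)) (k(F) = (5 + (-10 + F)*(14 + F))*(3 + F) = (3 + F)*(5 + (-10 + F)*(14 + F)))
S = 1892/3 (S = -24 + 8*(19 - 29/6*(-13)) = -24 + 8*(19 + 377/6) = -24 + 8*(491/6) = -24 + 1964/3 = 1892/3 ≈ 630.67)
(k(44) + S) + Y = ((-405 + 44³ - 123*44 + 7*44²) + 1892/3) - 2333 = ((-405 + 85184 - 5412 + 7*1936) + 1892/3) - 2333 = ((-405 + 85184 - 5412 + 13552) + 1892/3) - 2333 = (92919 + 1892/3) - 2333 = 280649/3 - 2333 = 273650/3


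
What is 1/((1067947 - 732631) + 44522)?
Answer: 1/379838 ≈ 2.6327e-6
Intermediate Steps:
1/((1067947 - 732631) + 44522) = 1/(335316 + 44522) = 1/379838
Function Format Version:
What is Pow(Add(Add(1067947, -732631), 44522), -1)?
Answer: Rational(1, 379838) ≈ 2.6327e-6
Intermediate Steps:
Pow(Add(Add(1067947, -732631), 44522), -1) = Pow(Add(335316, 44522), -1) = Pow(379838, -1) = Rational(1, 379838)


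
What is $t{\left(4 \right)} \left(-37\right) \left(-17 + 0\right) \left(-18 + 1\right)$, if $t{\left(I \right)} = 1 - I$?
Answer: $32079$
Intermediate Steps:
$t{\left(4 \right)} \left(-37\right) \left(-17 + 0\right) \left(-18 + 1\right) = \left(1 - 4\right) \left(-37\right) \left(-17 + 0\right) \left(-18 + 1\right) = \left(1 - 4\right) \left(-37\right) \left(\left(-17\right) \left(-17\right)\right) = \left(-3\right) \left(-37\right) 289 = 111 \cdot 289 = 32079$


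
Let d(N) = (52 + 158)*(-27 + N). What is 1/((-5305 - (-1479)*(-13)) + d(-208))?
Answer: -1/73882 ≈ -1.3535e-5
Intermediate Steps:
d(N) = -5670 + 210*N (d(N) = 210*(-27 + N) = -5670 + 210*N)
1/((-5305 - (-1479)*(-13)) + d(-208)) = 1/((-5305 - (-1479)*(-13)) + (-5670 + 210*(-208))) = 1/((-5305 - 1*19227) + (-5670 - 43680)) = 1/((-5305 - 19227) - 49350) = 1/(-24532 - 49350) = 1/(-73882) = -1/73882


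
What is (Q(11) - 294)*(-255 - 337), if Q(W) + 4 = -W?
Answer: 182928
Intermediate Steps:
Q(W) = -4 - W
(Q(11) - 294)*(-255 - 337) = ((-4 - 1*11) - 294)*(-255 - 337) = ((-4 - 11) - 294)*(-592) = (-15 - 294)*(-592) = -309*(-592) = 182928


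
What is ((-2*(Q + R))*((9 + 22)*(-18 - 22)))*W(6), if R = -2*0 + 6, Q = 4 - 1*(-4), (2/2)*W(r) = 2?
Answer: 69440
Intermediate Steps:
W(r) = 2
Q = 8 (Q = 4 + 4 = 8)
R = 6 (R = 0 + 6 = 6)
((-2*(Q + R))*((9 + 22)*(-18 - 22)))*W(6) = ((-2*(8 + 6))*((9 + 22)*(-18 - 22)))*2 = ((-2*14)*(31*(-40)))*2 = -28*(-1240)*2 = 34720*2 = 69440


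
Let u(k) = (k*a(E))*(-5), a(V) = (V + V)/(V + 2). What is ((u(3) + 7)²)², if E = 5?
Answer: 104060401/2401 ≈ 43340.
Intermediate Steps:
a(V) = 2*V/(2 + V) (a(V) = (2*V)/(2 + V) = 2*V/(2 + V))
u(k) = -50*k/7 (u(k) = (k*(2*5/(2 + 5)))*(-5) = (k*(2*5/7))*(-5) = (k*(2*5*(⅐)))*(-5) = (k*(10/7))*(-5) = (10*k/7)*(-5) = -50*k/7)
((u(3) + 7)²)² = ((-50/7*3 + 7)²)² = ((-150/7 + 7)²)² = ((-101/7)²)² = (10201/49)² = 104060401/2401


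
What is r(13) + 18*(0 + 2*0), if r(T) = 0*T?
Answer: 0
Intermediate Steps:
r(T) = 0
r(13) + 18*(0 + 2*0) = 0 + 18*(0 + 2*0) = 0 + 18*(0 + 0) = 0 + 18*0 = 0 + 0 = 0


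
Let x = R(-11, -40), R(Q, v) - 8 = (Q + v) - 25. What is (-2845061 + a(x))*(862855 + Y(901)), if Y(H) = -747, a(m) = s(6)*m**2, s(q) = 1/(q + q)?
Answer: -7357252948916/3 ≈ -2.4524e+12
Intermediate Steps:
s(q) = 1/(2*q)
R(Q, v) = -17 + Q + v (R(Q, v) = 8 + ((Q + v) - 25) = 8 + (-25 + Q + v) = -17 + Q + v)
x = -68 (x = -17 - 11 - 40 = -68)
a(m) = m**2/12 (a(m) = ((1/2)/6)*m**2 = ((1/2)*(1/6))*m**2 = m**2/12)
(-2845061 + a(x))*(862855 + Y(901)) = (-2845061 + (1/12)*(-68)**2)*(862855 - 747) = (-2845061 + (1/12)*4624)*862108 = (-2845061 + 1156/3)*862108 = -8534027/3*862108 = -7357252948916/3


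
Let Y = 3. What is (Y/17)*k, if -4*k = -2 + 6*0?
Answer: 3/34 ≈ 0.088235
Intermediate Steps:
k = ½ (k = -(-2 + 6*0)/4 = -(-2 + 0)/4 = -¼*(-2) = ½ ≈ 0.50000)
(Y/17)*k = (3/17)*(½) = 3/34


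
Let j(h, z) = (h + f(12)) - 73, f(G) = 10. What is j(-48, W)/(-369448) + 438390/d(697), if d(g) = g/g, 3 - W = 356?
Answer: 161962308831/369448 ≈ 4.3839e+5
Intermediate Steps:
W = -353 (W = 3 - 1*356 = 3 - 356 = -353)
d(g) = 1
j(h, z) = -63 + h (j(h, z) = (h + 10) - 73 = (10 + h) - 73 = -63 + h)
j(-48, W)/(-369448) + 438390/d(697) = (-63 - 48)/(-369448) + 438390/1 = -111*(-1/369448) + 438390*1 = 111/369448 + 438390 = 161962308831/369448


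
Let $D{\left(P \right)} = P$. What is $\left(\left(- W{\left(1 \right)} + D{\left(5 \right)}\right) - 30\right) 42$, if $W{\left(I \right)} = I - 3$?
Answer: $-966$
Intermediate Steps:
$W{\left(I \right)} = -3 + I$
$\left(\left(- W{\left(1 \right)} + D{\left(5 \right)}\right) - 30\right) 42 = \left(\left(- (-3 + 1) + 5\right) - 30\right) 42 = \left(\left(\left(-1\right) \left(-2\right) + 5\right) - 30\right) 42 = \left(\left(2 + 5\right) - 30\right) 42 = \left(7 - 30\right) 42 = \left(-23\right) 42 = -966$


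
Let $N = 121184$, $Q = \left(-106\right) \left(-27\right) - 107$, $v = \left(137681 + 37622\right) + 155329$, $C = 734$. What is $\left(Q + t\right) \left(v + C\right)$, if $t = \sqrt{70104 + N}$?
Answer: $912913330 + 662732 \sqrt{47822} \approx 1.0578 \cdot 10^{9}$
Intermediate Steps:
$v = 330632$ ($v = 175303 + 155329 = 330632$)
$Q = 2755$ ($Q = 2862 - 107 = 2755$)
$t = 2 \sqrt{47822}$ ($t = \sqrt{70104 + 121184} = \sqrt{191288} = 2 \sqrt{47822} \approx 437.36$)
$\left(Q + t\right) \left(v + C\right) = \left(2755 + 2 \sqrt{47822}\right) \left(330632 + 734\right) = \left(2755 + 2 \sqrt{47822}\right) 331366 = 912913330 + 662732 \sqrt{47822}$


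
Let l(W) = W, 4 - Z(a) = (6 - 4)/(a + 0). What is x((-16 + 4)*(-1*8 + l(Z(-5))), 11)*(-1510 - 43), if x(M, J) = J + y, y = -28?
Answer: 26401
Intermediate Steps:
Z(a) = 4 - 2/a (Z(a) = 4 - (6 - 4)/(a + 0) = 4 - 2/a)
x(M, J) = -28 + J (x(M, J) = J - 28 = -28 + J)
x((-16 + 4)*(-1*8 + l(Z(-5))), 11)*(-1510 - 43) = (-28 + 11)*(-1510 - 43) = -17*(-1553) = 26401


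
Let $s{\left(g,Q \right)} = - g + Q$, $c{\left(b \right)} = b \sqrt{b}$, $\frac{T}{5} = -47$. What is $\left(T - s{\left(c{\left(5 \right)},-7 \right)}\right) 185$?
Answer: $-42180 + 925 \sqrt{5} \approx -40112.0$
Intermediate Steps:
$T = -235$ ($T = 5 \left(-47\right) = -235$)
$c{\left(b \right)} = b^{\frac{3}{2}}$
$s{\left(g,Q \right)} = Q - g$
$\left(T - s{\left(c{\left(5 \right)},-7 \right)}\right) 185 = \left(-235 - \left(-7 - 5^{\frac{3}{2}}\right)\right) 185 = \left(-235 - \left(-7 - 5 \sqrt{5}\right)\right) 185 = \left(-235 + \left(7 + 5 \sqrt{5}\right)\right) 185 = \left(-228 + 5 \sqrt{5}\right) 185 = -42180 + 925 \sqrt{5}$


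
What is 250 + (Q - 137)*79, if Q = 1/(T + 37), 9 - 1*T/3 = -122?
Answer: -4546311/430 ≈ -10573.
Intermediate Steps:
T = 393 (T = 27 - 3*(-122) = 27 + 366 = 393)
Q = 1/430 (Q = 1/(393 + 37) = 1/430 ≈ 0.0023256)
250 + (Q - 137)*79 = 250 + (1/430 - 137)*79 = 250 - 58909/430*79 = 250 - 4653811/430 = -4546311/430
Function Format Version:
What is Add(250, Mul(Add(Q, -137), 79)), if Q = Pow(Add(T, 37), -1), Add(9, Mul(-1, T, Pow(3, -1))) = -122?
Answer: Rational(-4546311, 430) ≈ -10573.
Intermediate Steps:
T = 393 (T = Add(27, Mul(-3, -122)) = Add(27, 366) = 393)
Q = Rational(1, 430) (Q = Pow(Add(393, 37), -1) = Pow(430, -1) = Rational(1, 430) ≈ 0.0023256)
Add(250, Mul(Add(Q, -137), 79)) = Add(250, Mul(Add(Rational(1, 430), -137), 79)) = Add(250, Mul(Rational(-58909, 430), 79)) = Add(250, Rational(-4653811, 430)) = Rational(-4546311, 430)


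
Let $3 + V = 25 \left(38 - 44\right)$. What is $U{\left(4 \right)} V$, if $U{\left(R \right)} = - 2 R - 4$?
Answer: $1836$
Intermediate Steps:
$U{\left(R \right)} = -4 - 2 R$
$V = -153$ ($V = -3 + 25 \left(38 - 44\right) = -3 + 25 \left(-6\right) = -3 - 150 = -153$)
$U{\left(4 \right)} V = \left(-4 - 8\right) \left(-153\right) = \left(-12\right) \left(-153\right) = 1836$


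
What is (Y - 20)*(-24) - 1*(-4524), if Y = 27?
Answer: 4356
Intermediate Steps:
(Y - 20)*(-24) - 1*(-4524) = (27 - 20)*(-24) - 1*(-4524) = 7*(-24) + 4524 = -168 + 4524 = 4356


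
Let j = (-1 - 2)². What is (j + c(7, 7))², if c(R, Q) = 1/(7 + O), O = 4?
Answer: 10000/121 ≈ 82.645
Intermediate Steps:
j = 9 (j = (-3)² = 9)
c(R, Q) = 1/11 (c(R, Q) = 1/(7 + 4) = 1/11)
(j + c(7, 7))² = (9 + 1/11)² = (100/11)² = 10000/121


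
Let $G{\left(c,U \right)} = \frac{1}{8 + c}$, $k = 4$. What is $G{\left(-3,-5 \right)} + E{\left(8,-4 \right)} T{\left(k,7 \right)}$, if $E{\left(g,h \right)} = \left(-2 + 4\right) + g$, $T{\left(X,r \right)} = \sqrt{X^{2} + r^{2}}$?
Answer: $\frac{1}{5} + 10 \sqrt{65} \approx 80.823$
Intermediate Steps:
$E{\left(g,h \right)} = 2 + g$
$G{\left(-3,-5 \right)} + E{\left(8,-4 \right)} T{\left(k,7 \right)} = \frac{1}{8 - 3} + \left(2 + 8\right) \sqrt{4^{2} + 7^{2}} = \frac{1}{5} + 10 \sqrt{16 + 49} = \frac{1}{5} + 10 \sqrt{65}$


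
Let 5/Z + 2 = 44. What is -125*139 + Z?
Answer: -729745/42 ≈ -17375.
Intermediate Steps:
Z = 5/42 (Z = 5/(-2 + 44) = 5/42 ≈ 0.11905)
-125*139 + Z = -125*139 + 5/42 = -17375 + 5/42 = -729745/42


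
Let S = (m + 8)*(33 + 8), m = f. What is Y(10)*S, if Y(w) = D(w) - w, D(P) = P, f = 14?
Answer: 0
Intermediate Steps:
m = 14
S = 902 (S = (14 + 8)*(33 + 8) = 22*41 = 902)
Y(w) = 0 (Y(w) = w - w = 0)
Y(10)*S = 0*902 = 0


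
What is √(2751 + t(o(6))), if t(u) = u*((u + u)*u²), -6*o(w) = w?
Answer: √2753 ≈ 52.469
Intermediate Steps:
o(w) = -w/6
t(u) = 2*u⁴ (t(u) = u*((2*u)*u²) = u*(2*u³) = 2*u⁴)
√(2751 + t(o(6))) = √(2751 + 2*(-⅙*6)⁴) = √(2751 + 2*(-1)⁴) = √(2751 + 2*1) = √(2751 + 2) = √2753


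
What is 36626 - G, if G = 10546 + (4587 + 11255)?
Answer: 10238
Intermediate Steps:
G = 26388 (G = 10546 + 15842 = 26388)
36626 - G = 36626 - 1*26388 = 36626 - 26388 = 10238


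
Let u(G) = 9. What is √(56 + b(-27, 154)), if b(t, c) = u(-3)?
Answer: √65 ≈ 8.0623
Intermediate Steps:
b(t, c) = 9
√(56 + b(-27, 154)) = √(56 + 9) = √65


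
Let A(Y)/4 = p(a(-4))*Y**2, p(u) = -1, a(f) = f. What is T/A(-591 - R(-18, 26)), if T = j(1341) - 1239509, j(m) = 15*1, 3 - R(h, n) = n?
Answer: 619747/645248 ≈ 0.96048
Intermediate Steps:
R(h, n) = 3 - n
j(m) = 15
T = -1239494 (T = 15 - 1239509 = -1239494)
A(Y) = -4*Y**2 (A(Y) = 4*(-Y**2) = -4*Y**2)
T/A(-591 - R(-18, 26)) = -1239494*(-1/(4*(-591 - (3 - 1*26))**2)) = -1239494*(-1/(4*(-591 - (3 - 26))**2)) = -1239494*(-1/(4*(-591 - 1*(-23))**2)) = -1239494*(-1/(4*(-591 + 23)**2)) = -1239494/((-4*(-568)**2)) = -1239494/((-4*322624)) = -1239494/(-1290496) = -1239494*(-1/1290496) = 619747/645248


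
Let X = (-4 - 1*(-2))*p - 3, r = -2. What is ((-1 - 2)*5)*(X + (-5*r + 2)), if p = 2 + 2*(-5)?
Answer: -375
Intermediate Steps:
p = -8 (p = 2 - 10 = -8)
X = 13 (X = (-4 - 1*(-2))*(-8) - 3 = (-4 + 2)*(-8) - 3 = -2*(-8) - 3 = 16 - 3 = 13)
((-1 - 2)*5)*(X + (-5*r + 2)) = ((-1 - 2)*5)*(13 + (-5*(-2) + 2)) = (-3*5)*(13 + (10 + 2)) = -15*(13 + 12) = -15*25 = -375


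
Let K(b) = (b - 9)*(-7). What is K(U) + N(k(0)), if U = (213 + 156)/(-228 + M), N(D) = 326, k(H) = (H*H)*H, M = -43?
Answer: 108002/271 ≈ 398.53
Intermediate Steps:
k(H) = H³ (k(H) = H²*H = H³)
U = -369/271 (U = (213 + 156)/(-228 - 43) = 369/(-271) = 369*(-1/271) = -369/271 ≈ -1.3616)
K(b) = 63 - 7*b (K(b) = (-9 + b)*(-7) = 63 - 7*b)
K(U) + N(k(0)) = (63 - 7*(-369/271)) + 326 = (63 + 2583/271) + 326 = 19656/271 + 326 = 108002/271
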